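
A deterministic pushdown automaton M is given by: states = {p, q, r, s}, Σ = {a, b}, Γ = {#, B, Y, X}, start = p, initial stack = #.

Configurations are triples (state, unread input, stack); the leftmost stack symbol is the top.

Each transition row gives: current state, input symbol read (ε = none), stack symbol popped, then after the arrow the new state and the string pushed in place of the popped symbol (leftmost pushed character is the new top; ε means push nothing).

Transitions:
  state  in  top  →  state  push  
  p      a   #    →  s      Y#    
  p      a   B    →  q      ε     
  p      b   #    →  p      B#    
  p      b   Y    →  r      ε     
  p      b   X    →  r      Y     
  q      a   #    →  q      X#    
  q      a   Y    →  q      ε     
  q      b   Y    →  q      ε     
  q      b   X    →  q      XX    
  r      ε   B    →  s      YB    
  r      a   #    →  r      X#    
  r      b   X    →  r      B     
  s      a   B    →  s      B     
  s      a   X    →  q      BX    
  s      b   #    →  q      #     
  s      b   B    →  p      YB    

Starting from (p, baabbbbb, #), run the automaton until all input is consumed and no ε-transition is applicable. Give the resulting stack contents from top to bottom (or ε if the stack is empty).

(p, baabbbbb, #) ⊢ (p, aabbbbb, B#) ⊢ (q, abbbbb, #) ⊢ (q, bbbbb, X#) ⊢ (q, bbbb, XX#) ⊢ (q, bbb, XXX#) ⊢ (q, bb, XXXX#) ⊢ (q, b, XXXXX#) ⊢ (q, ε, XXXXXX#)
All input consumed in state q with stack XXXXXX#.

XXXXXX#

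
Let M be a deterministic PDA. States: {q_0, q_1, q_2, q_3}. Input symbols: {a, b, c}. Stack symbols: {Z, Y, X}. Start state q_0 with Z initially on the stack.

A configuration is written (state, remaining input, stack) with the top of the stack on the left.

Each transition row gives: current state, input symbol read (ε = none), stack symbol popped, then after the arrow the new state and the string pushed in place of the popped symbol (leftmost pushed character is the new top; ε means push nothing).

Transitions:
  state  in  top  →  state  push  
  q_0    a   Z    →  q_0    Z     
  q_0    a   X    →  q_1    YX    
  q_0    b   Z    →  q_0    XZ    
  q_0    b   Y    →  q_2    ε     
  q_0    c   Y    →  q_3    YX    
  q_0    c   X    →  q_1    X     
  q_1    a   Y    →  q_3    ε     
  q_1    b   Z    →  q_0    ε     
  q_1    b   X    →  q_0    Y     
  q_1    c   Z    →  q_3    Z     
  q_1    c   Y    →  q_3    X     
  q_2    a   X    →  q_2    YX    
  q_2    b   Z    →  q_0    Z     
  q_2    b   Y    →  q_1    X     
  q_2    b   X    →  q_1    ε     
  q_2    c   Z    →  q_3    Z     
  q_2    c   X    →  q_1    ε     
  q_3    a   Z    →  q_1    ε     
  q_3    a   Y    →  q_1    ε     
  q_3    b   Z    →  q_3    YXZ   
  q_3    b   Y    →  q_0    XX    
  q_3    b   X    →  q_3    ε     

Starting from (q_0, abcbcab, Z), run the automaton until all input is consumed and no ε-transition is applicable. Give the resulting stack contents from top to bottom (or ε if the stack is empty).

(q_0, abcbcab, Z)
  read a, top Z: go to q_0, push Z → (q_0, bcbcab, Z)
  read b, top Z: go to q_0, push XZ → (q_0, cbcab, XZ)
  read c, top X: go to q_1, push X → (q_1, bcab, XZ)
  read b, top X: go to q_0, push Y → (q_0, cab, YZ)
  read c, top Y: go to q_3, push YX → (q_3, ab, YXZ)
  read a, top Y: go to q_1, push ε → (q_1, b, XZ)
  read b, top X: go to q_0, push Y → (q_0, ε, YZ)
All input consumed in state q_0 with stack YZ.

YZ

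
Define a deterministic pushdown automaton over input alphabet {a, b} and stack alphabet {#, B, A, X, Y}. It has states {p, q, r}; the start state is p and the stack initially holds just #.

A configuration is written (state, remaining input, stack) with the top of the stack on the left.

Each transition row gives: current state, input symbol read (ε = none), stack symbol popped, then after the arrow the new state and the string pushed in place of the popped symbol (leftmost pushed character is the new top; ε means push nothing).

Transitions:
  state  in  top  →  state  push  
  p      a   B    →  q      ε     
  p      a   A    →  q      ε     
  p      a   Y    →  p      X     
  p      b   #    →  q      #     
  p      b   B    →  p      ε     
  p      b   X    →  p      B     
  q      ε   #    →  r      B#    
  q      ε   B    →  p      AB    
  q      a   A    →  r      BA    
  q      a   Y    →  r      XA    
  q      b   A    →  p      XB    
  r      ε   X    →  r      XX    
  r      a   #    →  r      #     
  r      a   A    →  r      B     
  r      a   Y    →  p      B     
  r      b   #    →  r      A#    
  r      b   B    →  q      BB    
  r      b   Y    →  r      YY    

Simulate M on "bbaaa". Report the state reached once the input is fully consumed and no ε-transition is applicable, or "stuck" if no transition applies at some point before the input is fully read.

p

(p, bbaaa, #) ⊢ (q, baaa, #) ⊢ (r, baaa, B#) ⊢ (q, aaa, BB#) ⊢ (p, aaa, ABB#) ⊢ (q, aa, BB#) ⊢ (p, aa, ABB#) ⊢ (q, a, BB#) ⊢ (p, a, ABB#) ⊢ (q, ε, BB#) ⊢ (p, ε, ABB#)
All input consumed; M is in state p.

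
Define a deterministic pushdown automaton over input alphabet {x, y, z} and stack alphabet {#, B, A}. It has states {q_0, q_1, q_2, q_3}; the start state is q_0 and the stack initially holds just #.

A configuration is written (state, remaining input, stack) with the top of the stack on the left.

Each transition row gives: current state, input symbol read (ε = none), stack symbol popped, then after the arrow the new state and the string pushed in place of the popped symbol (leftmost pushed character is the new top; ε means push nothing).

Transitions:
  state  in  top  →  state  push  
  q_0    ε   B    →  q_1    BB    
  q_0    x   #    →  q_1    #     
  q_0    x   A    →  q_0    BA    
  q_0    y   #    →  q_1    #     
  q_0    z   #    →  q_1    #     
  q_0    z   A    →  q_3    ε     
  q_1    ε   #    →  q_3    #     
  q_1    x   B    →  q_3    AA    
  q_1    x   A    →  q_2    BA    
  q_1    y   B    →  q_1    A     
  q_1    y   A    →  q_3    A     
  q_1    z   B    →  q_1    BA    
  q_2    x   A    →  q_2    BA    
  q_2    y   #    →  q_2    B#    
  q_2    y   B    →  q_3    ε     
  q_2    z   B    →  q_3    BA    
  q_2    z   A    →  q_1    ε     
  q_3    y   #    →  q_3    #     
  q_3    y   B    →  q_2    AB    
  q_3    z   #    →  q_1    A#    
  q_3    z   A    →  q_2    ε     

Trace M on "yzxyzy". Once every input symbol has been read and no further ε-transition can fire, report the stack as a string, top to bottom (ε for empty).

B#

(q_0, yzxyzy, #)
  read y, top #: go to q_1, push # → (q_1, zxyzy, #)
  ε-move, top #: go to q_3, push # → (q_3, zxyzy, #)
  read z, top #: go to q_1, push A# → (q_1, xyzy, A#)
  read x, top A: go to q_2, push BA → (q_2, yzy, BA#)
  read y, top B: go to q_3, push ε → (q_3, zy, A#)
  read z, top A: go to q_2, push ε → (q_2, y, #)
  read y, top #: go to q_2, push B# → (q_2, ε, B#)
All input consumed in state q_2 with stack B#.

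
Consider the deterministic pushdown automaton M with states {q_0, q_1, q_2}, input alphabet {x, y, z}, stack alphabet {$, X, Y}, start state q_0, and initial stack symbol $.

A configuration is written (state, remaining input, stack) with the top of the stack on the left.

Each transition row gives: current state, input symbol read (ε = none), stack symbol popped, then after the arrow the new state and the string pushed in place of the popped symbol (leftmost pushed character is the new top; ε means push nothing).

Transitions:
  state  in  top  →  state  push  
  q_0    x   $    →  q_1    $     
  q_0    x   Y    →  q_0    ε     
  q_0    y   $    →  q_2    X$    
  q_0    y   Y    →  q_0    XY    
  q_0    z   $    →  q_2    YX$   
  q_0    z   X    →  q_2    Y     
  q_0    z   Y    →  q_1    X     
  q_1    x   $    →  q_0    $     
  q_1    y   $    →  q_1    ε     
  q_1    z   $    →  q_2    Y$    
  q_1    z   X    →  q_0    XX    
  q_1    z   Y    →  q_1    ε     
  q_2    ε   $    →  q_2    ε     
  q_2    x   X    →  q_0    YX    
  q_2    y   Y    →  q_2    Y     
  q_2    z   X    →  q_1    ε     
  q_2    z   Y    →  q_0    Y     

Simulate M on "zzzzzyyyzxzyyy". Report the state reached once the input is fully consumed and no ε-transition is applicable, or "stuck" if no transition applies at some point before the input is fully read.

(q_0, zzzzzyyyzxzyyy, $)
  read z, top $: go to q_2, push YX$ → (q_2, zzzzyyyzxzyyy, YX$)
  read z, top Y: go to q_0, push Y → (q_0, zzzyyyzxzyyy, YX$)
  read z, top Y: go to q_1, push X → (q_1, zzyyyzxzyyy, XX$)
  read z, top X: go to q_0, push XX → (q_0, zyyyzxzyyy, XXX$)
  read z, top X: go to q_2, push Y → (q_2, yyyzxzyyy, YXX$)
  read y, top Y: go to q_2, push Y → (q_2, yyzxzyyy, YXX$)
  read y, top Y: go to q_2, push Y → (q_2, yzxzyyy, YXX$)
  read y, top Y: go to q_2, push Y → (q_2, zxzyyy, YXX$)
  read z, top Y: go to q_0, push Y → (q_0, xzyyy, YXX$)
  read x, top Y: go to q_0, push ε → (q_0, zyyy, XX$)
  read z, top X: go to q_2, push Y → (q_2, yyy, YX$)
  read y, top Y: go to q_2, push Y → (q_2, yy, YX$)
  read y, top Y: go to q_2, push Y → (q_2, y, YX$)
  read y, top Y: go to q_2, push Y → (q_2, ε, YX$)
All input consumed; M is in state q_2.

q_2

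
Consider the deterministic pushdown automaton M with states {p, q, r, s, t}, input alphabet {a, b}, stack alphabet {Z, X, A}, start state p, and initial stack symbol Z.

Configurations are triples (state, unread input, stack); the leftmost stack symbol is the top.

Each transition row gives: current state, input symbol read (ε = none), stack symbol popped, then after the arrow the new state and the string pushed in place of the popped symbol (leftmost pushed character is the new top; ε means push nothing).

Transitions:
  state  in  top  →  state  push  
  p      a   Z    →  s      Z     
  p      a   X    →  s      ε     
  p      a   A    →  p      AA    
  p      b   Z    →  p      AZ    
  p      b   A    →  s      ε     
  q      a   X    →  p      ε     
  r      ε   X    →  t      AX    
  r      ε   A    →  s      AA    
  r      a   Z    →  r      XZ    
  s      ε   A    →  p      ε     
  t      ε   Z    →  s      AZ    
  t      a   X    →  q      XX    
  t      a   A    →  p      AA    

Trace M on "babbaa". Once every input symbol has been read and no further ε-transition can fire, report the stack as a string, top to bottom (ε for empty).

(p, babbaa, Z) ⊢ (p, abbaa, AZ) ⊢ (p, bbaa, AAZ) ⊢ (s, baa, AZ) ⊢ (p, baa, Z) ⊢ (p, aa, AZ) ⊢ (p, a, AAZ) ⊢ (p, ε, AAAZ)
All input consumed in state p with stack AAAZ.

AAAZ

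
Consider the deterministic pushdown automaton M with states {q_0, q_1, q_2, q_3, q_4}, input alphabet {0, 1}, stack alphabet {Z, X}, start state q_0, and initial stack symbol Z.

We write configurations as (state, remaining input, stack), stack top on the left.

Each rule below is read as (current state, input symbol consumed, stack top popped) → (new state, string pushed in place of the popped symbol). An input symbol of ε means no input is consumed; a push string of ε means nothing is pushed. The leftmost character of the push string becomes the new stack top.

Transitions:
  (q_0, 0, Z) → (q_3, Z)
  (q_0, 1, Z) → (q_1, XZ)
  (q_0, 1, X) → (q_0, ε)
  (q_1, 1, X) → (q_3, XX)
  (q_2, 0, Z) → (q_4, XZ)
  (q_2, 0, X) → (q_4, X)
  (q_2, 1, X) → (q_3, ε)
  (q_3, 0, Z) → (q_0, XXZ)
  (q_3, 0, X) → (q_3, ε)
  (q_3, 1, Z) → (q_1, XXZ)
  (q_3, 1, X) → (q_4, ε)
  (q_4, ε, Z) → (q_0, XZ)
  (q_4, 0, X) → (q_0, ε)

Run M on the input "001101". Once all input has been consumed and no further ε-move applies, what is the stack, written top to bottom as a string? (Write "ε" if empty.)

(q_0, 001101, Z)
  read 0, top Z: go to q_3, push Z → (q_3, 01101, Z)
  read 0, top Z: go to q_0, push XXZ → (q_0, 1101, XXZ)
  read 1, top X: go to q_0, push ε → (q_0, 101, XZ)
  read 1, top X: go to q_0, push ε → (q_0, 01, Z)
  read 0, top Z: go to q_3, push Z → (q_3, 1, Z)
  read 1, top Z: go to q_1, push XXZ → (q_1, ε, XXZ)
All input consumed in state q_1 with stack XXZ.

XXZ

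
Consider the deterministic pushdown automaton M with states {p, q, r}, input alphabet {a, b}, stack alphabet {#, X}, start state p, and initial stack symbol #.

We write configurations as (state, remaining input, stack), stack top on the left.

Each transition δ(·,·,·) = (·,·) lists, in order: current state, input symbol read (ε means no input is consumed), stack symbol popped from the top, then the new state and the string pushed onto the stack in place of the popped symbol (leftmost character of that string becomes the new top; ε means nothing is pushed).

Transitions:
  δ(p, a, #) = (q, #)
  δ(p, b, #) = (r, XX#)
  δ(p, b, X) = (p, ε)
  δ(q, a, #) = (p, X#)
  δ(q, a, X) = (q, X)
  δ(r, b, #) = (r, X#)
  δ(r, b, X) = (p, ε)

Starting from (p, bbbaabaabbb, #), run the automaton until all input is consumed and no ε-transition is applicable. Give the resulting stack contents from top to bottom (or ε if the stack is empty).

(p, bbbaabaabbb, #) ⊢ (r, bbaabaabbb, XX#) ⊢ (p, baabaabbb, X#) ⊢ (p, aabaabbb, #) ⊢ (q, abaabbb, #) ⊢ (p, baabbb, X#) ⊢ (p, aabbb, #) ⊢ (q, abbb, #) ⊢ (p, bbb, X#) ⊢ (p, bb, #) ⊢ (r, b, XX#) ⊢ (p, ε, X#)
All input consumed in state p with stack X#.

X#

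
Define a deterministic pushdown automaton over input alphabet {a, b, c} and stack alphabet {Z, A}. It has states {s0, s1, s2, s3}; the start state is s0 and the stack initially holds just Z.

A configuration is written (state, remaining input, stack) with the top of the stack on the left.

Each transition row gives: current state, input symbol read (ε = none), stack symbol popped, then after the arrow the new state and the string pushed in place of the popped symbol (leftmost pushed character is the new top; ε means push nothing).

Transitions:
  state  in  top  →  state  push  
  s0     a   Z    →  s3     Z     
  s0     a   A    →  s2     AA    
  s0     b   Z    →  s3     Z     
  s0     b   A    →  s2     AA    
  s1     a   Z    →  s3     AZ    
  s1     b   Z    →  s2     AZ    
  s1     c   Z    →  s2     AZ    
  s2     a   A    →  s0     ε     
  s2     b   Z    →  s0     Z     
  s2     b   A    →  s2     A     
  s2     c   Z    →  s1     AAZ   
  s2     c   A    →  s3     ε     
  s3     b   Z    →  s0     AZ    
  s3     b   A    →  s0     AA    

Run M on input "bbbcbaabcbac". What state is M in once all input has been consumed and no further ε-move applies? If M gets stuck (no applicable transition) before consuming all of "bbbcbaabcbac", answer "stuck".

s3

(s0, bbbcbaabcbac, Z)
  read b, top Z: go to s3, push Z → (s3, bbcbaabcbac, Z)
  read b, top Z: go to s0, push AZ → (s0, bcbaabcbac, AZ)
  read b, top A: go to s2, push AA → (s2, cbaabcbac, AAZ)
  read c, top A: go to s3, push ε → (s3, baabcbac, AZ)
  read b, top A: go to s0, push AA → (s0, aabcbac, AAZ)
  read a, top A: go to s2, push AA → (s2, abcbac, AAAZ)
  read a, top A: go to s0, push ε → (s0, bcbac, AAZ)
  read b, top A: go to s2, push AA → (s2, cbac, AAAZ)
  read c, top A: go to s3, push ε → (s3, bac, AAZ)
  read b, top A: go to s0, push AA → (s0, ac, AAAZ)
  read a, top A: go to s2, push AA → (s2, c, AAAAZ)
  read c, top A: go to s3, push ε → (s3, ε, AAAZ)
All input consumed; M is in state s3.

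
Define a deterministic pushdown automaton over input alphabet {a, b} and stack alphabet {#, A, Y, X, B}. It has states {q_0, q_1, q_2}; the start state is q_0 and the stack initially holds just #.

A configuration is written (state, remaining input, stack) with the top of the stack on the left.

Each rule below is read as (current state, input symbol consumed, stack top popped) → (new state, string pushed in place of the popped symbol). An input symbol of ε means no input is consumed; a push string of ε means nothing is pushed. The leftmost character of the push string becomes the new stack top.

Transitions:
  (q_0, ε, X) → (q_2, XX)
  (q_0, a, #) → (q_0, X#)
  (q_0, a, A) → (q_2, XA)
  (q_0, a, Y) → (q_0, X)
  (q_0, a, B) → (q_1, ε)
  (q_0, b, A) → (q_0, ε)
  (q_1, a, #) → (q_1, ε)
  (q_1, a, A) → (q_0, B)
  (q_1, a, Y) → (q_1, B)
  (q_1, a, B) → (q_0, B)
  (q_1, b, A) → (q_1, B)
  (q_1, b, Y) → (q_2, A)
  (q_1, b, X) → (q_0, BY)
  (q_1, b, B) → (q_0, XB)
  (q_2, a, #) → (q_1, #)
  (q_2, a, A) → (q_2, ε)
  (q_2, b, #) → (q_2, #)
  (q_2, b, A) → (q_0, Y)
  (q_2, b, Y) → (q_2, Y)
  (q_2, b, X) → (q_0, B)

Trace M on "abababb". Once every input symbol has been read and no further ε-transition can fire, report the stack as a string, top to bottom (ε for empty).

(q_0, abababb, #)
  read a, top #: go to q_0, push X# → (q_0, bababb, X#)
  ε-move, top X: go to q_2, push XX → (q_2, bababb, XX#)
  read b, top X: go to q_0, push B → (q_0, ababb, BX#)
  read a, top B: go to q_1, push ε → (q_1, babb, X#)
  read b, top X: go to q_0, push BY → (q_0, abb, BY#)
  read a, top B: go to q_1, push ε → (q_1, bb, Y#)
  read b, top Y: go to q_2, push A → (q_2, b, A#)
  read b, top A: go to q_0, push Y → (q_0, ε, Y#)
All input consumed in state q_0 with stack Y#.

Y#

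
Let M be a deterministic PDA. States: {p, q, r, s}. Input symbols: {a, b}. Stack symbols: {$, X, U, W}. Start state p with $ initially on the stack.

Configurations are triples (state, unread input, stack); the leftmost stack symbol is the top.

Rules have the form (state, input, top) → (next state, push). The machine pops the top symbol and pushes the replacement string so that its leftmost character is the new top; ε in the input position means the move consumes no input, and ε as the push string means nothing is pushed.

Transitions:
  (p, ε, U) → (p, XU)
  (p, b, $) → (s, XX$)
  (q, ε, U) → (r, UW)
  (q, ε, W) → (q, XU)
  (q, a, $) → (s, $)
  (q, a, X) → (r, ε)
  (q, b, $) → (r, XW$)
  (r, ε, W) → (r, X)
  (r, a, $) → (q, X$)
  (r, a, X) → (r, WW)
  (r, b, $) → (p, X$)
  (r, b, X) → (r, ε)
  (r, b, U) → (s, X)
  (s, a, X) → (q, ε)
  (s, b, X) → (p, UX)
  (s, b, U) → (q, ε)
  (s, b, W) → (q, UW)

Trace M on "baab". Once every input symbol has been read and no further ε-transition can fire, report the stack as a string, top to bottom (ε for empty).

X$

(p, baab, $)
  read b, top $: go to s, push XX$ → (s, aab, XX$)
  read a, top X: go to q, push ε → (q, ab, X$)
  read a, top X: go to r, push ε → (r, b, $)
  read b, top $: go to p, push X$ → (p, ε, X$)
All input consumed in state p with stack X$.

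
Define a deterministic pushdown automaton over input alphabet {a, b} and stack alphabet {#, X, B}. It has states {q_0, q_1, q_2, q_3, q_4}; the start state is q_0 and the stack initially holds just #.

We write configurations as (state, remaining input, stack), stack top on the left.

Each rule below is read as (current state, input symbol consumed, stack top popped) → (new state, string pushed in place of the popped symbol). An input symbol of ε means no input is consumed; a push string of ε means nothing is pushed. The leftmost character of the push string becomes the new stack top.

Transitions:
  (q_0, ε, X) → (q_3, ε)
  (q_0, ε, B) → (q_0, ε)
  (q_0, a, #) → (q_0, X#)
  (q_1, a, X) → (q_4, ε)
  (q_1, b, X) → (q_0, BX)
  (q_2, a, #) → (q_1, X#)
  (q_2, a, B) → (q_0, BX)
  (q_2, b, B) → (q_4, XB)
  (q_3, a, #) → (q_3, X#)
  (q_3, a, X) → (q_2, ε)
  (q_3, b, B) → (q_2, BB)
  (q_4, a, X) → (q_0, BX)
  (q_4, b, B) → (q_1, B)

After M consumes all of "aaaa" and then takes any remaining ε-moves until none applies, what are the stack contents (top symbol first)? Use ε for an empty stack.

(q_0, aaaa, #)
  read a, top #: go to q_0, push X# → (q_0, aaa, X#)
  ε-move, top X: go to q_3, push ε → (q_3, aaa, #)
  read a, top #: go to q_3, push X# → (q_3, aa, X#)
  read a, top X: go to q_2, push ε → (q_2, a, #)
  read a, top #: go to q_1, push X# → (q_1, ε, X#)
All input consumed in state q_1 with stack X#.

X#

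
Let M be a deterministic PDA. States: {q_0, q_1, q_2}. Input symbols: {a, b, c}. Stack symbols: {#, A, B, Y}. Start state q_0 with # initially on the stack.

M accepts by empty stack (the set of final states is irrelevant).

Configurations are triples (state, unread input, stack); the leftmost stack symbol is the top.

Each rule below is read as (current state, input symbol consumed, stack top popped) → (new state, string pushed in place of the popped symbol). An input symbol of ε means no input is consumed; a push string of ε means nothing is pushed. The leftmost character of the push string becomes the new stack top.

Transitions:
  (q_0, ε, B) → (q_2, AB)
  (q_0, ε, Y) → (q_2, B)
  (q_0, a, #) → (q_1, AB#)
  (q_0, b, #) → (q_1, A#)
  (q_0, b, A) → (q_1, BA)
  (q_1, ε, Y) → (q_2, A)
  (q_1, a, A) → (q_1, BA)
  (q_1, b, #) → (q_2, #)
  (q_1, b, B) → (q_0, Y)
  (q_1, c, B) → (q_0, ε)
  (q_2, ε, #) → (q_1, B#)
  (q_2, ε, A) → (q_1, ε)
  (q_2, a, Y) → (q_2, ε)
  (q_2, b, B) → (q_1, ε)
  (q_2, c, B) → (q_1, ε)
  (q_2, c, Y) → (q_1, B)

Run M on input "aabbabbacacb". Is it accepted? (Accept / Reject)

(q_0, aabbabbacacb, #)
  read a, top #: go to q_1, push AB# → (q_1, abbabbacacb, AB#)
  read a, top A: go to q_1, push BA → (q_1, bbabbacacb, BAB#)
  read b, top B: go to q_0, push Y → (q_0, babbacacb, YAB#)
  ε-move, top Y: go to q_2, push B → (q_2, babbacacb, BAB#)
  read b, top B: go to q_1, push ε → (q_1, abbacacb, AB#)
  read a, top A: go to q_1, push BA → (q_1, bbacacb, BAB#)
  read b, top B: go to q_0, push Y → (q_0, bacacb, YAB#)
  ε-move, top Y: go to q_2, push B → (q_2, bacacb, BAB#)
  read b, top B: go to q_1, push ε → (q_1, acacb, AB#)
  read a, top A: go to q_1, push BA → (q_1, cacb, BAB#)
  read c, top B: go to q_0, push ε → (q_0, acb, AB#)
No transition applies at (q_0, acb, AB#); input not fully consumed.

Reject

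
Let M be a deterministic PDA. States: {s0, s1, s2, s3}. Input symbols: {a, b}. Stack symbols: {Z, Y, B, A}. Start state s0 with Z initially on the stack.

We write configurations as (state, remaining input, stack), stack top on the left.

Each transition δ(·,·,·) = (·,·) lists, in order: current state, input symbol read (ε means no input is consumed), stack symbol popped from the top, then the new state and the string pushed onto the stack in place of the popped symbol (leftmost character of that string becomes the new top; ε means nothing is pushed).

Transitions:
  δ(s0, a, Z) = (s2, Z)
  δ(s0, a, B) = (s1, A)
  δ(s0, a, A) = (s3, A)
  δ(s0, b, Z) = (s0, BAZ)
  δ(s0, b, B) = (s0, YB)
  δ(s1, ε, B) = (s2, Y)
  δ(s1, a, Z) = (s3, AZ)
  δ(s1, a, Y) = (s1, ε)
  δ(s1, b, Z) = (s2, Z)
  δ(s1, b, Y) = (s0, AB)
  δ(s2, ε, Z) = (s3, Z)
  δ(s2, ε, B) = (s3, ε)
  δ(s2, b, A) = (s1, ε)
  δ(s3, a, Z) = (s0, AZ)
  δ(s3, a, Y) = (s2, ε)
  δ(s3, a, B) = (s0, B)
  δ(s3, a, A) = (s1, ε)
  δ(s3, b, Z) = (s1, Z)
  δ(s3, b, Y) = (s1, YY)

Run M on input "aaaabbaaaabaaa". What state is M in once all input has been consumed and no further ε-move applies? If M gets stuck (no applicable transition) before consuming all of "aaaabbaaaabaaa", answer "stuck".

(s0, aaaabbaaaabaaa, Z)
  read a, top Z: go to s2, push Z → (s2, aaabbaaaabaaa, Z)
  ε-move, top Z: go to s3, push Z → (s3, aaabbaaaabaaa, Z)
  read a, top Z: go to s0, push AZ → (s0, aabbaaaabaaa, AZ)
  read a, top A: go to s3, push A → (s3, abbaaaabaaa, AZ)
  read a, top A: go to s1, push ε → (s1, bbaaaabaaa, Z)
  read b, top Z: go to s2, push Z → (s2, baaaabaaa, Z)
  ε-move, top Z: go to s3, push Z → (s3, baaaabaaa, Z)
  read b, top Z: go to s1, push Z → (s1, aaaabaaa, Z)
  read a, top Z: go to s3, push AZ → (s3, aaabaaa, AZ)
  read a, top A: go to s1, push ε → (s1, aabaaa, Z)
  read a, top Z: go to s3, push AZ → (s3, abaaa, AZ)
  read a, top A: go to s1, push ε → (s1, baaa, Z)
  read b, top Z: go to s2, push Z → (s2, aaa, Z)
  ε-move, top Z: go to s3, push Z → (s3, aaa, Z)
  read a, top Z: go to s0, push AZ → (s0, aa, AZ)
  read a, top A: go to s3, push A → (s3, a, AZ)
  read a, top A: go to s1, push ε → (s1, ε, Z)
All input consumed; M is in state s1.

s1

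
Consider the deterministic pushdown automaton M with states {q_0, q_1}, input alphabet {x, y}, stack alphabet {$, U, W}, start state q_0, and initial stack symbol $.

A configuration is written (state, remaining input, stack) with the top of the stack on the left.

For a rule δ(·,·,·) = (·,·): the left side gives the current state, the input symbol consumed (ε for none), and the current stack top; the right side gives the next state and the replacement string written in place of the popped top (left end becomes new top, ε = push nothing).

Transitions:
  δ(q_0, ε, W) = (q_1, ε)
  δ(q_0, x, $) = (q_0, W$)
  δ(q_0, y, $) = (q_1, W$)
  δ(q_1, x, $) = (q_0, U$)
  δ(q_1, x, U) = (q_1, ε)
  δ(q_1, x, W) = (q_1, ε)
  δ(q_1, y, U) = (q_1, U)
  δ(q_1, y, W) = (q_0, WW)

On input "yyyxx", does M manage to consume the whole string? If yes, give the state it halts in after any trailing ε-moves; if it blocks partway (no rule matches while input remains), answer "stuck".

(q_0, yyyxx, $) ⊢ (q_1, yyxx, W$) ⊢ (q_0, yxx, WW$) ⊢ (q_1, yxx, W$) ⊢ (q_0, xx, WW$) ⊢ (q_1, xx, W$) ⊢ (q_1, x, $) ⊢ (q_0, ε, U$)
All input consumed; M is in state q_0.

q_0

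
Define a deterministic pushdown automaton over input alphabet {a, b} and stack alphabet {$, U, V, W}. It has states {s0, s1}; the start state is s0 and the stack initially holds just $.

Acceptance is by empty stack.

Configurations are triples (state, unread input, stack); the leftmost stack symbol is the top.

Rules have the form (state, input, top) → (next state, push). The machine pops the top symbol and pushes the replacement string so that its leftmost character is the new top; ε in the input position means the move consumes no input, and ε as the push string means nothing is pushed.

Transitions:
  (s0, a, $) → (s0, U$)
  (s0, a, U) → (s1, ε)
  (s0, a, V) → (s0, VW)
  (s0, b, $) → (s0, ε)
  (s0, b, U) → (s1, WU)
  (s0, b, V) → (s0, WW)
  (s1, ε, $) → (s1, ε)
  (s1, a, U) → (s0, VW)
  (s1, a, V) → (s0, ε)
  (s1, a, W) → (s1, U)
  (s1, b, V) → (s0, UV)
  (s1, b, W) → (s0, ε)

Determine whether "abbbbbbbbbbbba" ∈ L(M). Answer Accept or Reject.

(s0, abbbbbbbbbbbba, $) ⊢ (s0, bbbbbbbbbbbba, U$) ⊢ (s1, bbbbbbbbbbba, WU$) ⊢ (s0, bbbbbbbbbba, U$) ⊢ (s1, bbbbbbbbba, WU$) ⊢ (s0, bbbbbbbba, U$) ⊢ (s1, bbbbbbba, WU$) ⊢ (s0, bbbbbba, U$) ⊢ (s1, bbbbba, WU$) ⊢ (s0, bbbba, U$) ⊢ (s1, bbba, WU$) ⊢ (s0, bba, U$) ⊢ (s1, ba, WU$) ⊢ (s0, a, U$) ⊢ (s1, ε, $) ⊢ (s1, ε, ε)
All input consumed and the stack is empty.

Accept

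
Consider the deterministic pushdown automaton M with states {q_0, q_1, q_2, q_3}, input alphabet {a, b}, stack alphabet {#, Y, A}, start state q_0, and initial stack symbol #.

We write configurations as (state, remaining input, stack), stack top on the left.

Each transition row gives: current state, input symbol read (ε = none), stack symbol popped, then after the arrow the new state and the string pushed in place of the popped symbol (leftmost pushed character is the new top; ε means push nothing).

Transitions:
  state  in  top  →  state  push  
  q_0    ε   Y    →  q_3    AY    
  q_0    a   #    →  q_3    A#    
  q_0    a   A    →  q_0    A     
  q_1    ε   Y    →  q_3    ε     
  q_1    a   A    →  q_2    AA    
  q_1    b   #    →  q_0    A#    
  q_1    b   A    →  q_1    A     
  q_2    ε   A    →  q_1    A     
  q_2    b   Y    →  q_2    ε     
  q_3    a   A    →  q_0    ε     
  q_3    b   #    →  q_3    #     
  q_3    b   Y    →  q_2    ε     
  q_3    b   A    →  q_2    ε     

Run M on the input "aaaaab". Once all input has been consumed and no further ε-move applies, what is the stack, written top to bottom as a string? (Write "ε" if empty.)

#

(q_0, aaaaab, #)
  read a, top #: go to q_3, push A# → (q_3, aaaab, A#)
  read a, top A: go to q_0, push ε → (q_0, aaab, #)
  read a, top #: go to q_3, push A# → (q_3, aab, A#)
  read a, top A: go to q_0, push ε → (q_0, ab, #)
  read a, top #: go to q_3, push A# → (q_3, b, A#)
  read b, top A: go to q_2, push ε → (q_2, ε, #)
All input consumed in state q_2 with stack #.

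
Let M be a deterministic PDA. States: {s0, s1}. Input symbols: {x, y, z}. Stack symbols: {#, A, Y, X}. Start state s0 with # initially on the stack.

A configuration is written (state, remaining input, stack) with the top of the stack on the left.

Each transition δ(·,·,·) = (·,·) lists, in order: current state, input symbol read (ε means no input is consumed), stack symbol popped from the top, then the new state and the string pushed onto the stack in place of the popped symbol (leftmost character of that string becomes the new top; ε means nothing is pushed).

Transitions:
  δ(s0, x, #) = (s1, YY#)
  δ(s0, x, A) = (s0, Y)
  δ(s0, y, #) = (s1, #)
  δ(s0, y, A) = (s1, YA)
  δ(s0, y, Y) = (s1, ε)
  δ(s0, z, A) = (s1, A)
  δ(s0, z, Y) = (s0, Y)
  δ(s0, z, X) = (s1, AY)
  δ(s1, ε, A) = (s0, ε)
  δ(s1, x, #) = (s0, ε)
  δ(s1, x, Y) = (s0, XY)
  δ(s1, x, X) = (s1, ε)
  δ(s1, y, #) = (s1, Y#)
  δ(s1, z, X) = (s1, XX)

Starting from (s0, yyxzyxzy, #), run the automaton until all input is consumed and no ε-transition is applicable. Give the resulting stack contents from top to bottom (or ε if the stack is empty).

(s0, yyxzyxzy, #)
  read y, top #: go to s1, push # → (s1, yxzyxzy, #)
  read y, top #: go to s1, push Y# → (s1, xzyxzy, Y#)
  read x, top Y: go to s0, push XY → (s0, zyxzy, XY#)
  read z, top X: go to s1, push AY → (s1, yxzy, AYY#)
  ε-move, top A: go to s0, push ε → (s0, yxzy, YY#)
  read y, top Y: go to s1, push ε → (s1, xzy, Y#)
  read x, top Y: go to s0, push XY → (s0, zy, XY#)
  read z, top X: go to s1, push AY → (s1, y, AYY#)
  ε-move, top A: go to s0, push ε → (s0, y, YY#)
  read y, top Y: go to s1, push ε → (s1, ε, Y#)
All input consumed in state s1 with stack Y#.

Y#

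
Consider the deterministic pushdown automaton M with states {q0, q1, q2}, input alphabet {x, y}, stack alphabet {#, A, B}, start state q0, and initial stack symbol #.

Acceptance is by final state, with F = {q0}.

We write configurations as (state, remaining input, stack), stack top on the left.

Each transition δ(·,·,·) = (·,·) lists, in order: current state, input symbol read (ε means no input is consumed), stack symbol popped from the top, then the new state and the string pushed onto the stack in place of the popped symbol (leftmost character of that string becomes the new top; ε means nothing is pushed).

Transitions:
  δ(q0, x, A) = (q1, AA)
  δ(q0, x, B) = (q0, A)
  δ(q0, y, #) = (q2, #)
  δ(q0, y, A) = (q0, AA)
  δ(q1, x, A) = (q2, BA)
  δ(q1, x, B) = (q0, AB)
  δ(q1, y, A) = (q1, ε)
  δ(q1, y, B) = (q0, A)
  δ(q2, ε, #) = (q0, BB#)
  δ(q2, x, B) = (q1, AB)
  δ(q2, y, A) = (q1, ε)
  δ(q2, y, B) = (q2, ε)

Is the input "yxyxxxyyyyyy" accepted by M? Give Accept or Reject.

Accept

(q0, yxyxxxyyyyyy, #) ⊢ (q2, xyxxxyyyyyy, #) ⊢ (q0, xyxxxyyyyyy, BB#) ⊢ (q0, yxxxyyyyyy, AB#) ⊢ (q0, xxxyyyyyy, AAB#) ⊢ (q1, xxyyyyyy, AAAB#) ⊢ (q2, xyyyyyy, BAAAB#) ⊢ (q1, yyyyyy, ABAAAB#) ⊢ (q1, yyyyy, BAAAB#) ⊢ (q0, yyyy, AAAAB#) ⊢ (q0, yyy, AAAAAB#) ⊢ (q0, yy, AAAAAAB#) ⊢ (q0, y, AAAAAAAB#) ⊢ (q0, ε, AAAAAAAAB#)
All input consumed; state q0 ∈ F.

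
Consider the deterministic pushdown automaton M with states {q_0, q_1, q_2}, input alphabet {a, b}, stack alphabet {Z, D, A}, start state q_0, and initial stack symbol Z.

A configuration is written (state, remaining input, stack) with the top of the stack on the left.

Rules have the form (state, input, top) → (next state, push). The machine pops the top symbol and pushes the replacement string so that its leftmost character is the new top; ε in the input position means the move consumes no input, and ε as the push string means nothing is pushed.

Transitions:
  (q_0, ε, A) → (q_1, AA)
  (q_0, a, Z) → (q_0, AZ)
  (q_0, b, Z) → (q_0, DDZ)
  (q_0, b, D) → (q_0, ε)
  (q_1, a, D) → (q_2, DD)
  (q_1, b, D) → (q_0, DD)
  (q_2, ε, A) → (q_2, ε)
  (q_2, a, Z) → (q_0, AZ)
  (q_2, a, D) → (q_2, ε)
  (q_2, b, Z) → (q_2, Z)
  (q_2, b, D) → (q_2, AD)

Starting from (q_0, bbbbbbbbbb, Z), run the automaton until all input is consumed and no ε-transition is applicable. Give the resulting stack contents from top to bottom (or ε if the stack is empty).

(q_0, bbbbbbbbbb, Z)
  read b, top Z: go to q_0, push DDZ → (q_0, bbbbbbbbb, DDZ)
  read b, top D: go to q_0, push ε → (q_0, bbbbbbbb, DZ)
  read b, top D: go to q_0, push ε → (q_0, bbbbbbb, Z)
  read b, top Z: go to q_0, push DDZ → (q_0, bbbbbb, DDZ)
  read b, top D: go to q_0, push ε → (q_0, bbbbb, DZ)
  read b, top D: go to q_0, push ε → (q_0, bbbb, Z)
  read b, top Z: go to q_0, push DDZ → (q_0, bbb, DDZ)
  read b, top D: go to q_0, push ε → (q_0, bb, DZ)
  read b, top D: go to q_0, push ε → (q_0, b, Z)
  read b, top Z: go to q_0, push DDZ → (q_0, ε, DDZ)
All input consumed in state q_0 with stack DDZ.

DDZ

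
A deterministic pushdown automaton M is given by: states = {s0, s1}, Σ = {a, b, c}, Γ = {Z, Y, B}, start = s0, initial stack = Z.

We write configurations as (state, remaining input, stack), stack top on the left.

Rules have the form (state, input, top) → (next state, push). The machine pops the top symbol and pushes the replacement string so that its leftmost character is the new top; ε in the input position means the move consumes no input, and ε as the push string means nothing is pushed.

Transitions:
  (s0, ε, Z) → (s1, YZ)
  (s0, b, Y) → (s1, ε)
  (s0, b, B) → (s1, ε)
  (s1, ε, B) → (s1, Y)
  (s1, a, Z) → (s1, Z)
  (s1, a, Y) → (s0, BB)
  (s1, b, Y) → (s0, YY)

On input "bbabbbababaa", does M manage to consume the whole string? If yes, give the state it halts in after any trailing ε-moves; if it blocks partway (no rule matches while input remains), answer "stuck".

stuck

(s0, bbabbbababaa, Z) ⊢ (s1, bbabbbababaa, YZ) ⊢ (s0, babbbababaa, YYZ) ⊢ (s1, abbbababaa, YZ) ⊢ (s0, bbbababaa, BBZ) ⊢ (s1, bbababaa, BZ) ⊢ (s1, bbababaa, YZ) ⊢ (s0, bababaa, YYZ) ⊢ (s1, ababaa, YZ) ⊢ (s0, babaa, BBZ) ⊢ (s1, abaa, BZ) ⊢ (s1, abaa, YZ) ⊢ (s0, baa, BBZ) ⊢ (s1, aa, BZ) ⊢ (s1, aa, YZ) ⊢ (s0, a, BBZ)
No transition for (s0, a, top B); M blocks with input a remaining.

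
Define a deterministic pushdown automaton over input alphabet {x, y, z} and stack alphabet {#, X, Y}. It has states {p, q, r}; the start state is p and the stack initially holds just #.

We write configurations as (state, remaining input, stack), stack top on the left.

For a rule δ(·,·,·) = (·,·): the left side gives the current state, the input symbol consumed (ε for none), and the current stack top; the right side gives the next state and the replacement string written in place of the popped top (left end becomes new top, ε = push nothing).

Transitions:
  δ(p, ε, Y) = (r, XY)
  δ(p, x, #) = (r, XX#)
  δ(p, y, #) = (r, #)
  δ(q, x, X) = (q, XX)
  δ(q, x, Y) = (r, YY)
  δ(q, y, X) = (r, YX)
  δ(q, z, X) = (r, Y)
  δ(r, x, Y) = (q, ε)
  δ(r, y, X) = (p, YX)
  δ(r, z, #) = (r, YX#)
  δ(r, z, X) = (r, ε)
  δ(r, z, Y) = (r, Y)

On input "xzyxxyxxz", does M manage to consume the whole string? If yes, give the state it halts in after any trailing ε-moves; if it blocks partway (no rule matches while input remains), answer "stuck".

(p, xzyxxyxxz, #)
  read x, top #: go to r, push XX# → (r, zyxxyxxz, XX#)
  read z, top X: go to r, push ε → (r, yxxyxxz, X#)
  read y, top X: go to p, push YX → (p, xxyxxz, YX#)
  ε-move, top Y: go to r, push XY → (r, xxyxxz, XYX#)
No transition for (r, x, top X); M blocks with input xxyxxz remaining.

stuck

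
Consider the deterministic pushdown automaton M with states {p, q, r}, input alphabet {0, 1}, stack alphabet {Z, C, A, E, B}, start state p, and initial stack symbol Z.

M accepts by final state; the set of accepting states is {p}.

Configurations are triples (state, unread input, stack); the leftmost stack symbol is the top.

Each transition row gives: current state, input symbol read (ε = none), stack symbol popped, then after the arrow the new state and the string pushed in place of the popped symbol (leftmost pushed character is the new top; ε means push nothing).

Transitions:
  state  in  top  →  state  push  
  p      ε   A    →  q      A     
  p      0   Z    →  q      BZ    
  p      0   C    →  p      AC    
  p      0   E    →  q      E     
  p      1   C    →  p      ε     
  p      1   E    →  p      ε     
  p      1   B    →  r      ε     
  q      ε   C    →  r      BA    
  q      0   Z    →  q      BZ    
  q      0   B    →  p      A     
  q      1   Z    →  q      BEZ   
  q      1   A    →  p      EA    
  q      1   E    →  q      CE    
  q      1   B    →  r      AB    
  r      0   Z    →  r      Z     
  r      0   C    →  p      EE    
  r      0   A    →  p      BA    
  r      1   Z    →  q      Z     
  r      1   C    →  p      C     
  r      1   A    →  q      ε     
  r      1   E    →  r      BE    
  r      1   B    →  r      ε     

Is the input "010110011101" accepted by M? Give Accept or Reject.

Reject

(p, 010110011101, Z) ⊢ (q, 10110011101, BZ) ⊢ (r, 0110011101, ABZ) ⊢ (p, 110011101, BABZ) ⊢ (r, 10011101, ABZ) ⊢ (q, 0011101, BZ) ⊢ (p, 011101, AZ) ⊢ (q, 011101, AZ)
No transition applies at (q, 011101, AZ); input not fully consumed.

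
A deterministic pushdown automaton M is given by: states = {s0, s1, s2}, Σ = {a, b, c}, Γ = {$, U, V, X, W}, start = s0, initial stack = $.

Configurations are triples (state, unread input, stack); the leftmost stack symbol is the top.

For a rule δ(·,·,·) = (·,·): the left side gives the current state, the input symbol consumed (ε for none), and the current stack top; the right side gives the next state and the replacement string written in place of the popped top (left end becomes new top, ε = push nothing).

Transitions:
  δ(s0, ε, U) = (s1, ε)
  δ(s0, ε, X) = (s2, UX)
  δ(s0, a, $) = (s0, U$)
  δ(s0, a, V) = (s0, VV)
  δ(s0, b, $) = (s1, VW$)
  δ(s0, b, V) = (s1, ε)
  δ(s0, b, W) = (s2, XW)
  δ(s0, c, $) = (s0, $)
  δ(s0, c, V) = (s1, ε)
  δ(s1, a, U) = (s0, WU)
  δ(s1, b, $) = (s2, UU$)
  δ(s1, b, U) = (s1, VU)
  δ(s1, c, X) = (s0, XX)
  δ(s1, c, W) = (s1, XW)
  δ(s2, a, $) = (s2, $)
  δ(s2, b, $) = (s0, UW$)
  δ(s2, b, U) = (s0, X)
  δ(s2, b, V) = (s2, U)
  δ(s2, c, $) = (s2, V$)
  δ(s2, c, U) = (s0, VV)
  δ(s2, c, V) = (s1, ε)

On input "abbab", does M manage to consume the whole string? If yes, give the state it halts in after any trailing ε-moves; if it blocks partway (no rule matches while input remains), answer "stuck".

stuck

(s0, abbab, $)
  read a, top $: go to s0, push U$ → (s0, bbab, U$)
  ε-move, top U: go to s1, push ε → (s1, bbab, $)
  read b, top $: go to s2, push UU$ → (s2, bab, UU$)
  read b, top U: go to s0, push X → (s0, ab, XU$)
  ε-move, top X: go to s2, push UX → (s2, ab, UXU$)
No transition for (s2, a, top U); M blocks with input ab remaining.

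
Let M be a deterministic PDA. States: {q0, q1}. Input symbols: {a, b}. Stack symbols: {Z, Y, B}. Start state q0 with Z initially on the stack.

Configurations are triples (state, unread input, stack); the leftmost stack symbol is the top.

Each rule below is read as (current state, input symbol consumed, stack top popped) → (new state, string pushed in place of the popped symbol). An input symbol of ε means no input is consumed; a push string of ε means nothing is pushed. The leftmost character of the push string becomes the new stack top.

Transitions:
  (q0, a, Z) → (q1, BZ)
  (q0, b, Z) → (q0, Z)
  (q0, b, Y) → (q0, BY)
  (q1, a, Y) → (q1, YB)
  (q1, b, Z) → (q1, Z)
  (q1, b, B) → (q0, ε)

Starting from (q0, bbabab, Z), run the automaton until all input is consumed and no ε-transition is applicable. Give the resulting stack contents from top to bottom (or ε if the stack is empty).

Z

(q0, bbabab, Z)
  read b, top Z: go to q0, push Z → (q0, babab, Z)
  read b, top Z: go to q0, push Z → (q0, abab, Z)
  read a, top Z: go to q1, push BZ → (q1, bab, BZ)
  read b, top B: go to q0, push ε → (q0, ab, Z)
  read a, top Z: go to q1, push BZ → (q1, b, BZ)
  read b, top B: go to q0, push ε → (q0, ε, Z)
All input consumed in state q0 with stack Z.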